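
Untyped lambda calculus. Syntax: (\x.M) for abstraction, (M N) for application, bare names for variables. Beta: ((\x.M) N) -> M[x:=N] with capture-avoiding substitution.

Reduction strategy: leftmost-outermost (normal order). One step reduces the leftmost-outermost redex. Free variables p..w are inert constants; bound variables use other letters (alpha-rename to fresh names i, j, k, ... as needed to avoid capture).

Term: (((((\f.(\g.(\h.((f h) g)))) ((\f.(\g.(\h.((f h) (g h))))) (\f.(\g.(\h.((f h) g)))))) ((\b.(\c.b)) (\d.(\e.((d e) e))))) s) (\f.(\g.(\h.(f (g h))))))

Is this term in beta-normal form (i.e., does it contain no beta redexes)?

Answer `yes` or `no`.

Term: (((((\f.(\g.(\h.((f h) g)))) ((\f.(\g.(\h.((f h) (g h))))) (\f.(\g.(\h.((f h) g)))))) ((\b.(\c.b)) (\d.(\e.((d e) e))))) s) (\f.(\g.(\h.(f (g h))))))
Found 3 beta redex(es).

Answer: no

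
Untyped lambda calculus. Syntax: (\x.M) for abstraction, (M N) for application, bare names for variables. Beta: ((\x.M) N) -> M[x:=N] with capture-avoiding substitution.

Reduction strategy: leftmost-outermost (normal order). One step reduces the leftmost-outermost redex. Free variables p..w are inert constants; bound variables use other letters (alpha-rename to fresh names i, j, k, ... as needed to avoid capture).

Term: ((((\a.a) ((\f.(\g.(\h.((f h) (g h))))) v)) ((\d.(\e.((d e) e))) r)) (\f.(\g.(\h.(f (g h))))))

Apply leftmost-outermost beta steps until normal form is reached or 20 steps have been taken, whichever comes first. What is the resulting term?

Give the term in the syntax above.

Step 0: ((((\a.a) ((\f.(\g.(\h.((f h) (g h))))) v)) ((\d.(\e.((d e) e))) r)) (\f.(\g.(\h.(f (g h))))))
Step 1: ((((\f.(\g.(\h.((f h) (g h))))) v) ((\d.(\e.((d e) e))) r)) (\f.(\g.(\h.(f (g h))))))
Step 2: (((\g.(\h.((v h) (g h)))) ((\d.(\e.((d e) e))) r)) (\f.(\g.(\h.(f (g h))))))
Step 3: ((\h.((v h) (((\d.(\e.((d e) e))) r) h))) (\f.(\g.(\h.(f (g h))))))
Step 4: ((v (\f.(\g.(\h.(f (g h)))))) (((\d.(\e.((d e) e))) r) (\f.(\g.(\h.(f (g h)))))))
Step 5: ((v (\f.(\g.(\h.(f (g h)))))) ((\e.((r e) e)) (\f.(\g.(\h.(f (g h)))))))
Step 6: ((v (\f.(\g.(\h.(f (g h)))))) ((r (\f.(\g.(\h.(f (g h)))))) (\f.(\g.(\h.(f (g h)))))))

Answer: ((v (\f.(\g.(\h.(f (g h)))))) ((r (\f.(\g.(\h.(f (g h)))))) (\f.(\g.(\h.(f (g h)))))))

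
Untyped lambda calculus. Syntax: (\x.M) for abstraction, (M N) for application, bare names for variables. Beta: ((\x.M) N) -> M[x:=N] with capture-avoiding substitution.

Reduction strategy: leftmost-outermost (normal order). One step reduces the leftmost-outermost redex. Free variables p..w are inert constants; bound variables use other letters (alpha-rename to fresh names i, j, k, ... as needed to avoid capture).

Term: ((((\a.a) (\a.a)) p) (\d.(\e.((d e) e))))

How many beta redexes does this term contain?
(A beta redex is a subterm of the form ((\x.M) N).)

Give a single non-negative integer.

Term: ((((\a.a) (\a.a)) p) (\d.(\e.((d e) e))))
  Redex: ((\a.a) (\a.a))
Total redexes: 1

Answer: 1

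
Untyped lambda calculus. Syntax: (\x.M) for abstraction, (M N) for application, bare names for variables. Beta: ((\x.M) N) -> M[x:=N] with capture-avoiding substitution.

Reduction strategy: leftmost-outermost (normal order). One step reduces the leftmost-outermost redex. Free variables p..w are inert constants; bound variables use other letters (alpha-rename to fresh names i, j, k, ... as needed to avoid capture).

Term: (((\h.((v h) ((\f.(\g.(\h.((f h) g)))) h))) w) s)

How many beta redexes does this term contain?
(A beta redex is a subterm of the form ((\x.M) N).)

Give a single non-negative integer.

Answer: 2

Derivation:
Term: (((\h.((v h) ((\f.(\g.(\h.((f h) g)))) h))) w) s)
  Redex: ((\h.((v h) ((\f.(\g.(\h.((f h) g)))) h))) w)
  Redex: ((\f.(\g.(\h.((f h) g)))) h)
Total redexes: 2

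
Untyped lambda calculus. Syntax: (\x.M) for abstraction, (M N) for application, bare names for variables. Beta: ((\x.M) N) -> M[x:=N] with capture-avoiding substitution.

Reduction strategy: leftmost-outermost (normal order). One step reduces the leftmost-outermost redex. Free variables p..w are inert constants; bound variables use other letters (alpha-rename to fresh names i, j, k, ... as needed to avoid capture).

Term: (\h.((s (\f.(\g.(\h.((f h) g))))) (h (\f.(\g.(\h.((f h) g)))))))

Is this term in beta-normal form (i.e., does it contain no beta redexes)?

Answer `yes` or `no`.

Term: (\h.((s (\f.(\g.(\h.((f h) g))))) (h (\f.(\g.(\h.((f h) g)))))))
No beta redexes found.

Answer: yes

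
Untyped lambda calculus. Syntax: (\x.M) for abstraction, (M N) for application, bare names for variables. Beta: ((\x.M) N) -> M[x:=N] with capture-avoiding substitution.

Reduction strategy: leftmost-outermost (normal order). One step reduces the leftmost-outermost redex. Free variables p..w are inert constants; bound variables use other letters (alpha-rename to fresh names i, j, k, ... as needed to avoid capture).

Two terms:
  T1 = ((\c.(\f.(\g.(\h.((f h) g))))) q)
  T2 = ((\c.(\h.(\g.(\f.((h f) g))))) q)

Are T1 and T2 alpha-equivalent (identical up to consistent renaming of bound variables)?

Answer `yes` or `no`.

Answer: yes

Derivation:
Term 1: ((\c.(\f.(\g.(\h.((f h) g))))) q)
Term 2: ((\c.(\h.(\g.(\f.((h f) g))))) q)
Alpha-equivalence: compare structure up to binder renaming.
Result: True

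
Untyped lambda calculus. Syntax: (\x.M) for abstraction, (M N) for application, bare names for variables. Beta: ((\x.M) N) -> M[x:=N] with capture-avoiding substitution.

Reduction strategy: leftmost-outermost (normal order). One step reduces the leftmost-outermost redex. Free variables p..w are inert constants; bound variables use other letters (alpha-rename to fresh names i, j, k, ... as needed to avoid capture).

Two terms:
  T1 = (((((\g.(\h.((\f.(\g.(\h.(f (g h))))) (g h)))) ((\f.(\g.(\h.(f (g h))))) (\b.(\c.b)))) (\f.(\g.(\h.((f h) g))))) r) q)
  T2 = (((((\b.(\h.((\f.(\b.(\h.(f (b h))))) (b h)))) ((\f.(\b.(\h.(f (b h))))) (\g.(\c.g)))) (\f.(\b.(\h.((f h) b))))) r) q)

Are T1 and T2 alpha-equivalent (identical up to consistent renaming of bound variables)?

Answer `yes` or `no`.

Answer: yes

Derivation:
Term 1: (((((\g.(\h.((\f.(\g.(\h.(f (g h))))) (g h)))) ((\f.(\g.(\h.(f (g h))))) (\b.(\c.b)))) (\f.(\g.(\h.((f h) g))))) r) q)
Term 2: (((((\b.(\h.((\f.(\b.(\h.(f (b h))))) (b h)))) ((\f.(\b.(\h.(f (b h))))) (\g.(\c.g)))) (\f.(\b.(\h.((f h) b))))) r) q)
Alpha-equivalence: compare structure up to binder renaming.
Result: True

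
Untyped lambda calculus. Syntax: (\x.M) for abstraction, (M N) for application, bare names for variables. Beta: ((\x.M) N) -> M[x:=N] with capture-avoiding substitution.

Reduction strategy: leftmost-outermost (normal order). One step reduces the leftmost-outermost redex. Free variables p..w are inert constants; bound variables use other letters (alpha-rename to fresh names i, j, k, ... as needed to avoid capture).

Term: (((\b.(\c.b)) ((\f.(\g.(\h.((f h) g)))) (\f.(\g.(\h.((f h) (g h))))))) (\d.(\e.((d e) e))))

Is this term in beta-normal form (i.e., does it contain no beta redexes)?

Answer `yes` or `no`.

Term: (((\b.(\c.b)) ((\f.(\g.(\h.((f h) g)))) (\f.(\g.(\h.((f h) (g h))))))) (\d.(\e.((d e) e))))
Found 2 beta redex(es).

Answer: no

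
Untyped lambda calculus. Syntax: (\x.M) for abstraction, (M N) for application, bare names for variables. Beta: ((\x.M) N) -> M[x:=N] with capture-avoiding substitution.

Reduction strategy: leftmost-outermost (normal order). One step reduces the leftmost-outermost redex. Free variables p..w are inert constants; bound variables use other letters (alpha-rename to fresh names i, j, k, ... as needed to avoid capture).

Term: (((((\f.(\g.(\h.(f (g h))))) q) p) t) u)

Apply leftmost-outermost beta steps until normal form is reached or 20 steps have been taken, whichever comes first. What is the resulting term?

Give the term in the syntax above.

Answer: ((q (p t)) u)

Derivation:
Step 0: (((((\f.(\g.(\h.(f (g h))))) q) p) t) u)
Step 1: ((((\g.(\h.(q (g h)))) p) t) u)
Step 2: (((\h.(q (p h))) t) u)
Step 3: ((q (p t)) u)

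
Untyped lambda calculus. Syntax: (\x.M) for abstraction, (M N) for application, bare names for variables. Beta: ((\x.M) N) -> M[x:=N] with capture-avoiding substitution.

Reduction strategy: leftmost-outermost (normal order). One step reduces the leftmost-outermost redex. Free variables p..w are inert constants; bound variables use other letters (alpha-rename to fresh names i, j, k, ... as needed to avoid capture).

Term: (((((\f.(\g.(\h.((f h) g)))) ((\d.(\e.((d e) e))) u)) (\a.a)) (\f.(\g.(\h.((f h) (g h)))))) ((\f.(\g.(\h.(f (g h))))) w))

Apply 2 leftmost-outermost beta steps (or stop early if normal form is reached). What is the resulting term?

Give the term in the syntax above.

Step 0: (((((\f.(\g.(\h.((f h) g)))) ((\d.(\e.((d e) e))) u)) (\a.a)) (\f.(\g.(\h.((f h) (g h)))))) ((\f.(\g.(\h.(f (g h))))) w))
Step 1: ((((\g.(\h.((((\d.(\e.((d e) e))) u) h) g))) (\a.a)) (\f.(\g.(\h.((f h) (g h)))))) ((\f.(\g.(\h.(f (g h))))) w))
Step 2: (((\h.((((\d.(\e.((d e) e))) u) h) (\a.a))) (\f.(\g.(\h.((f h) (g h)))))) ((\f.(\g.(\h.(f (g h))))) w))

Answer: (((\h.((((\d.(\e.((d e) e))) u) h) (\a.a))) (\f.(\g.(\h.((f h) (g h)))))) ((\f.(\g.(\h.(f (g h))))) w))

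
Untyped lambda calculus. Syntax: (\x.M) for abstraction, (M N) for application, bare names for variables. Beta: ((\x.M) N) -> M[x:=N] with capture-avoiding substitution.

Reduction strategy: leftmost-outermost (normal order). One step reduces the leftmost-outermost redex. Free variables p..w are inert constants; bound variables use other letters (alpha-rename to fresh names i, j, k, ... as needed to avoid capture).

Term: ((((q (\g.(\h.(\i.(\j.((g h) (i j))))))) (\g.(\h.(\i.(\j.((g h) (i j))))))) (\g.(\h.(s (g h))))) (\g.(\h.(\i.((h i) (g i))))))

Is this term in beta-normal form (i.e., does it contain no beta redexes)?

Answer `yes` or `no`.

Answer: yes

Derivation:
Term: ((((q (\g.(\h.(\i.(\j.((g h) (i j))))))) (\g.(\h.(\i.(\j.((g h) (i j))))))) (\g.(\h.(s (g h))))) (\g.(\h.(\i.((h i) (g i))))))
No beta redexes found.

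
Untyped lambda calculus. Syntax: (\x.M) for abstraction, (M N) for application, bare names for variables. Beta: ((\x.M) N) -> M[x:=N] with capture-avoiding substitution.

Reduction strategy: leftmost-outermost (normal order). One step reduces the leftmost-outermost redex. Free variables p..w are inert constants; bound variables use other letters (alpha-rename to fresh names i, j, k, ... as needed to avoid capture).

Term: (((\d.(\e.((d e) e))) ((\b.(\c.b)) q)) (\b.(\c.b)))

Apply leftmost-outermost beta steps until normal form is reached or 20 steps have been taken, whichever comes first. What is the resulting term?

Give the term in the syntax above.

Step 0: (((\d.(\e.((d e) e))) ((\b.(\c.b)) q)) (\b.(\c.b)))
Step 1: ((\e.((((\b.(\c.b)) q) e) e)) (\b.(\c.b)))
Step 2: ((((\b.(\c.b)) q) (\b.(\c.b))) (\b.(\c.b)))
Step 3: (((\c.q) (\b.(\c.b))) (\b.(\c.b)))
Step 4: (q (\b.(\c.b)))

Answer: (q (\b.(\c.b)))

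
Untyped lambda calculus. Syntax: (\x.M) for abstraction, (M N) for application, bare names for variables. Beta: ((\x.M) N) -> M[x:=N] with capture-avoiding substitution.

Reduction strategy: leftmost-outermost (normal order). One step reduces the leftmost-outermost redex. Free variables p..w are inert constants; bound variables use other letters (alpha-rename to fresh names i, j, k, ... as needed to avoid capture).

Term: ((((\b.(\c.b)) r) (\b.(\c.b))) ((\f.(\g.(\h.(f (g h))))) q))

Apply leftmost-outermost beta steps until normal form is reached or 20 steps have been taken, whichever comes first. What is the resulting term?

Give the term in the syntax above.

Step 0: ((((\b.(\c.b)) r) (\b.(\c.b))) ((\f.(\g.(\h.(f (g h))))) q))
Step 1: (((\c.r) (\b.(\c.b))) ((\f.(\g.(\h.(f (g h))))) q))
Step 2: (r ((\f.(\g.(\h.(f (g h))))) q))
Step 3: (r (\g.(\h.(q (g h)))))

Answer: (r (\g.(\h.(q (g h)))))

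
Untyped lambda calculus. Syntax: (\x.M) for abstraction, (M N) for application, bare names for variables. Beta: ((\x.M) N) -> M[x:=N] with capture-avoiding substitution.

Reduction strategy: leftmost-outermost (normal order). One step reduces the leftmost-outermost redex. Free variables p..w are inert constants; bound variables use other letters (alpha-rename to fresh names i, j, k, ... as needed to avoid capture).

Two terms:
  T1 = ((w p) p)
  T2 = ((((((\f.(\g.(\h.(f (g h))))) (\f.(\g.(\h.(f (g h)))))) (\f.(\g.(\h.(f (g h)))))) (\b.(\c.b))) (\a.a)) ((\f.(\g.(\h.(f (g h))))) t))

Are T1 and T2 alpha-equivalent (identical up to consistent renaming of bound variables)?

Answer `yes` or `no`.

Term 1: ((w p) p)
Term 2: ((((((\f.(\g.(\h.(f (g h))))) (\f.(\g.(\h.(f (g h)))))) (\f.(\g.(\h.(f (g h)))))) (\b.(\c.b))) (\a.a)) ((\f.(\g.(\h.(f (g h))))) t))
Alpha-equivalence: compare structure up to binder renaming.
Result: False

Answer: no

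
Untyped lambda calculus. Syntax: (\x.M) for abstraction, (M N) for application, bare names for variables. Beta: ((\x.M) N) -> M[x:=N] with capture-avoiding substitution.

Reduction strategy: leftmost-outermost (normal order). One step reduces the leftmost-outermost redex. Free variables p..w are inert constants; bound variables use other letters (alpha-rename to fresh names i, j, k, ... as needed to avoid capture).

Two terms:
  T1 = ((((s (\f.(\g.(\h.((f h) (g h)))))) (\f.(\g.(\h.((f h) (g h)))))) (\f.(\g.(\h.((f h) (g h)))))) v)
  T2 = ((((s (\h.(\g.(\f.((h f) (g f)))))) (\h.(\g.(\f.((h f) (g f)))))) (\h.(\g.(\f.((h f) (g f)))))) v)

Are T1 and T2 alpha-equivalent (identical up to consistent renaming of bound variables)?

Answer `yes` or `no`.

Answer: yes

Derivation:
Term 1: ((((s (\f.(\g.(\h.((f h) (g h)))))) (\f.(\g.(\h.((f h) (g h)))))) (\f.(\g.(\h.((f h) (g h)))))) v)
Term 2: ((((s (\h.(\g.(\f.((h f) (g f)))))) (\h.(\g.(\f.((h f) (g f)))))) (\h.(\g.(\f.((h f) (g f)))))) v)
Alpha-equivalence: compare structure up to binder renaming.
Result: True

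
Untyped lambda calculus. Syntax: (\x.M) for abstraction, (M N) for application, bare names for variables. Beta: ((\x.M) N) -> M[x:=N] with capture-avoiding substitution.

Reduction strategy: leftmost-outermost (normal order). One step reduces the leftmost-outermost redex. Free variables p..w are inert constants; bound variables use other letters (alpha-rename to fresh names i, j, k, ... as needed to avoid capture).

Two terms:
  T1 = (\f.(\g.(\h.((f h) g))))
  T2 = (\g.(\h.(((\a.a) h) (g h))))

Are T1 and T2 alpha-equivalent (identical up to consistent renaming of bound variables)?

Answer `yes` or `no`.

Term 1: (\f.(\g.(\h.((f h) g))))
Term 2: (\g.(\h.(((\a.a) h) (g h))))
Alpha-equivalence: compare structure up to binder renaming.
Result: False

Answer: no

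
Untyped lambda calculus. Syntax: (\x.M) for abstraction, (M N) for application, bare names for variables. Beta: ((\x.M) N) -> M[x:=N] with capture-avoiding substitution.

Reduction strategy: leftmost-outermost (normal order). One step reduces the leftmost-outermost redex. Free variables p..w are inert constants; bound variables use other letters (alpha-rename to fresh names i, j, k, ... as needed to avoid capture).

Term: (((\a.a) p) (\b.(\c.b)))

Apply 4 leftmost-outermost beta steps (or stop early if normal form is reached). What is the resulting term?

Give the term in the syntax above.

Answer: (p (\b.(\c.b)))

Derivation:
Step 0: (((\a.a) p) (\b.(\c.b)))
Step 1: (p (\b.(\c.b)))
Step 2: (normal form reached)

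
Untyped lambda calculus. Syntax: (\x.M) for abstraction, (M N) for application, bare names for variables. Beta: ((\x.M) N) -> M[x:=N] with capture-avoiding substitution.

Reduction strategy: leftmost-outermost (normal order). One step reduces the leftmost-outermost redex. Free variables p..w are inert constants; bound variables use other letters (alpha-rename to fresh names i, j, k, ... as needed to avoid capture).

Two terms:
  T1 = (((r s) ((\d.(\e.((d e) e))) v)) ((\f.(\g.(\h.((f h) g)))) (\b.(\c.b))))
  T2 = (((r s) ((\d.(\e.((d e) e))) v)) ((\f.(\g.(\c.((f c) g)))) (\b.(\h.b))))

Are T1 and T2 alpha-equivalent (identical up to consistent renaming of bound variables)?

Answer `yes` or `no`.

Answer: yes

Derivation:
Term 1: (((r s) ((\d.(\e.((d e) e))) v)) ((\f.(\g.(\h.((f h) g)))) (\b.(\c.b))))
Term 2: (((r s) ((\d.(\e.((d e) e))) v)) ((\f.(\g.(\c.((f c) g)))) (\b.(\h.b))))
Alpha-equivalence: compare structure up to binder renaming.
Result: True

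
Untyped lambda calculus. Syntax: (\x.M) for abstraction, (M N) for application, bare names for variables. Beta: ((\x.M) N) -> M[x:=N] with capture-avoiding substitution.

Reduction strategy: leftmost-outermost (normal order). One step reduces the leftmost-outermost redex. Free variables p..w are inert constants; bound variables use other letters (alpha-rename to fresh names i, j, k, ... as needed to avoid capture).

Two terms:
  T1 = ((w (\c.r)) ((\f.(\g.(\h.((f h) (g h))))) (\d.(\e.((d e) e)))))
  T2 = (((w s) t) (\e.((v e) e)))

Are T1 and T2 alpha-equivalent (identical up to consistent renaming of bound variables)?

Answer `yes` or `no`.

Answer: no

Derivation:
Term 1: ((w (\c.r)) ((\f.(\g.(\h.((f h) (g h))))) (\d.(\e.((d e) e)))))
Term 2: (((w s) t) (\e.((v e) e)))
Alpha-equivalence: compare structure up to binder renaming.
Result: False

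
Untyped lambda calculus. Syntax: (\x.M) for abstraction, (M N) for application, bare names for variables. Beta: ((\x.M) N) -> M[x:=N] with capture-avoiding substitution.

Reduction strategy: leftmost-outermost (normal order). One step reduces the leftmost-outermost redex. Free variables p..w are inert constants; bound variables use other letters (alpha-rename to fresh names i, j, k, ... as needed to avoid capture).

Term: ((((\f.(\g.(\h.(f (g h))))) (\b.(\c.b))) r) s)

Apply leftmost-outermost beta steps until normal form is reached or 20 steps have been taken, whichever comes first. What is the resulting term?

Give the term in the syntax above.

Step 0: ((((\f.(\g.(\h.(f (g h))))) (\b.(\c.b))) r) s)
Step 1: (((\g.(\h.((\b.(\c.b)) (g h)))) r) s)
Step 2: ((\h.((\b.(\c.b)) (r h))) s)
Step 3: ((\b.(\c.b)) (r s))
Step 4: (\c.(r s))

Answer: (\c.(r s))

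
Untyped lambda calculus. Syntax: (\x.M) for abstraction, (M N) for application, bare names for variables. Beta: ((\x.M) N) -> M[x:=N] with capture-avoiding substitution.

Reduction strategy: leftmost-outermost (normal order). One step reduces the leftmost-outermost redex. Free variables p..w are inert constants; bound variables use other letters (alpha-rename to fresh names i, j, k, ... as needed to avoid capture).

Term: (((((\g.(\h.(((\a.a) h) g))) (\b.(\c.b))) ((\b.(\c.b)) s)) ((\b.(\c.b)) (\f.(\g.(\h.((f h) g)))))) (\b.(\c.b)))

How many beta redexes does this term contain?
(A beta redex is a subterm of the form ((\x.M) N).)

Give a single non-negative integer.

Answer: 4

Derivation:
Term: (((((\g.(\h.(((\a.a) h) g))) (\b.(\c.b))) ((\b.(\c.b)) s)) ((\b.(\c.b)) (\f.(\g.(\h.((f h) g)))))) (\b.(\c.b)))
  Redex: ((\g.(\h.(((\a.a) h) g))) (\b.(\c.b)))
  Redex: ((\a.a) h)
  Redex: ((\b.(\c.b)) s)
  Redex: ((\b.(\c.b)) (\f.(\g.(\h.((f h) g)))))
Total redexes: 4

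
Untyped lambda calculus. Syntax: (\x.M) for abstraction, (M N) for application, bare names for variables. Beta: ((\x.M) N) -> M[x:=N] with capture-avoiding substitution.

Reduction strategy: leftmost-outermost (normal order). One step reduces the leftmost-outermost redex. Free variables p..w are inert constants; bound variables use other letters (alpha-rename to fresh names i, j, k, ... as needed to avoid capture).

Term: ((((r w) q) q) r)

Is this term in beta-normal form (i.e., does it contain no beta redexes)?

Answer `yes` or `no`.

Answer: yes

Derivation:
Term: ((((r w) q) q) r)
No beta redexes found.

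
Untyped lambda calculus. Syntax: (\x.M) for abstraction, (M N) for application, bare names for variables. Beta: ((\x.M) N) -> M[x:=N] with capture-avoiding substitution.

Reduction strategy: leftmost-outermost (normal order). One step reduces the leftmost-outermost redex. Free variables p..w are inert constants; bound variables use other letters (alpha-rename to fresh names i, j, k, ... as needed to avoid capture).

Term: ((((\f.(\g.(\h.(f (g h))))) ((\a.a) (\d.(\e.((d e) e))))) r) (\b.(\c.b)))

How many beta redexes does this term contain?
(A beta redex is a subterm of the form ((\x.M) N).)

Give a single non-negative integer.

Answer: 2

Derivation:
Term: ((((\f.(\g.(\h.(f (g h))))) ((\a.a) (\d.(\e.((d e) e))))) r) (\b.(\c.b)))
  Redex: ((\f.(\g.(\h.(f (g h))))) ((\a.a) (\d.(\e.((d e) e)))))
  Redex: ((\a.a) (\d.(\e.((d e) e))))
Total redexes: 2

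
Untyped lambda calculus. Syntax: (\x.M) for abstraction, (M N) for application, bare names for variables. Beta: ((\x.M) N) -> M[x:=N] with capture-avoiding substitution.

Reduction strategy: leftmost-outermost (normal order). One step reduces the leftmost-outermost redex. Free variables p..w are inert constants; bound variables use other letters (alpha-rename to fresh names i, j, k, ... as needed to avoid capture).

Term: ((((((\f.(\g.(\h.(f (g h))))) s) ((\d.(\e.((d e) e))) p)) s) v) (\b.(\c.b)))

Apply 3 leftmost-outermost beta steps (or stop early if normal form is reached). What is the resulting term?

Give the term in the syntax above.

Step 0: ((((((\f.(\g.(\h.(f (g h))))) s) ((\d.(\e.((d e) e))) p)) s) v) (\b.(\c.b)))
Step 1: (((((\g.(\h.(s (g h)))) ((\d.(\e.((d e) e))) p)) s) v) (\b.(\c.b)))
Step 2: ((((\h.(s (((\d.(\e.((d e) e))) p) h))) s) v) (\b.(\c.b)))
Step 3: (((s (((\d.(\e.((d e) e))) p) s)) v) (\b.(\c.b)))

Answer: (((s (((\d.(\e.((d e) e))) p) s)) v) (\b.(\c.b)))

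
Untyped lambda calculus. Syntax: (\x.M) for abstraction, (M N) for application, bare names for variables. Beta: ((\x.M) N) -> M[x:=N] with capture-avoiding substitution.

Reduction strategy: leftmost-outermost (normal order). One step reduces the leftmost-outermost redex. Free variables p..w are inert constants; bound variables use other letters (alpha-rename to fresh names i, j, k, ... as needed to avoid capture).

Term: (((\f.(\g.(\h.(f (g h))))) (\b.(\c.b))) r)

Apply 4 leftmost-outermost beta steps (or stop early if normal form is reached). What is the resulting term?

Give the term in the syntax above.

Step 0: (((\f.(\g.(\h.(f (g h))))) (\b.(\c.b))) r)
Step 1: ((\g.(\h.((\b.(\c.b)) (g h)))) r)
Step 2: (\h.((\b.(\c.b)) (r h)))
Step 3: (\h.(\c.(r h)))
Step 4: (normal form reached)

Answer: (\h.(\c.(r h)))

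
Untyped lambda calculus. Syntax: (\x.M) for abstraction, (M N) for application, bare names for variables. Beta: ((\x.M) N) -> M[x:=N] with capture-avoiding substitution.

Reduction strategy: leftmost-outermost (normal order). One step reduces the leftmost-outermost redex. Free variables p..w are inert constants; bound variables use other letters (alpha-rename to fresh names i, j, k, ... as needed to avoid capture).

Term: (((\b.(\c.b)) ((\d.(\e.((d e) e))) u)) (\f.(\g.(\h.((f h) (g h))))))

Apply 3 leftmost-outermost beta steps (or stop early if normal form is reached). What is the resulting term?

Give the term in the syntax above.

Step 0: (((\b.(\c.b)) ((\d.(\e.((d e) e))) u)) (\f.(\g.(\h.((f h) (g h))))))
Step 1: ((\c.((\d.(\e.((d e) e))) u)) (\f.(\g.(\h.((f h) (g h))))))
Step 2: ((\d.(\e.((d e) e))) u)
Step 3: (\e.((u e) e))

Answer: (\e.((u e) e))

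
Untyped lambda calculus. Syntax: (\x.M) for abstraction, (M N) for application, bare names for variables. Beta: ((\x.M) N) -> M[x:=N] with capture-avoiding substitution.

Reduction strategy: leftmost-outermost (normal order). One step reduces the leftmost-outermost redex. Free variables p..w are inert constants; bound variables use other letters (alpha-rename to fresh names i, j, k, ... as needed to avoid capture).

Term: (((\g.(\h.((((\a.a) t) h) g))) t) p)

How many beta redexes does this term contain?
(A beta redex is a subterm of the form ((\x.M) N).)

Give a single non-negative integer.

Answer: 2

Derivation:
Term: (((\g.(\h.((((\a.a) t) h) g))) t) p)
  Redex: ((\g.(\h.((((\a.a) t) h) g))) t)
  Redex: ((\a.a) t)
Total redexes: 2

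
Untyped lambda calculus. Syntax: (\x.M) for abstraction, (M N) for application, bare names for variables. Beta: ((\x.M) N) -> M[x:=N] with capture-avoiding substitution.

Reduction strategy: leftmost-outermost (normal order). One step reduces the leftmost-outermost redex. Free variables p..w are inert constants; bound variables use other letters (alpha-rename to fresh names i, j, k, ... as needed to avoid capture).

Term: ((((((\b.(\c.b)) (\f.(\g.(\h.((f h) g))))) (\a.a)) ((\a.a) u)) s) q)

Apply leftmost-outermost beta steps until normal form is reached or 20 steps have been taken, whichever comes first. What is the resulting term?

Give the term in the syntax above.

Answer: ((u q) s)

Derivation:
Step 0: ((((((\b.(\c.b)) (\f.(\g.(\h.((f h) g))))) (\a.a)) ((\a.a) u)) s) q)
Step 1: (((((\c.(\f.(\g.(\h.((f h) g))))) (\a.a)) ((\a.a) u)) s) q)
Step 2: ((((\f.(\g.(\h.((f h) g)))) ((\a.a) u)) s) q)
Step 3: (((\g.(\h.((((\a.a) u) h) g))) s) q)
Step 4: ((\h.((((\a.a) u) h) s)) q)
Step 5: ((((\a.a) u) q) s)
Step 6: ((u q) s)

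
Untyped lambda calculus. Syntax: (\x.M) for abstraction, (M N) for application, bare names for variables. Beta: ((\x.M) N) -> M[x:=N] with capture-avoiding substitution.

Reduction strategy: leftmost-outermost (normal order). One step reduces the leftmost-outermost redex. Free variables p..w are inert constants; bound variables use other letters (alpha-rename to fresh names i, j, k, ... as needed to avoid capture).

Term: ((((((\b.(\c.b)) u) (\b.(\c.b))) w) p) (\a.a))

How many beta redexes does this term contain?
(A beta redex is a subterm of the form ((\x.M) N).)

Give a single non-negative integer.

Term: ((((((\b.(\c.b)) u) (\b.(\c.b))) w) p) (\a.a))
  Redex: ((\b.(\c.b)) u)
Total redexes: 1

Answer: 1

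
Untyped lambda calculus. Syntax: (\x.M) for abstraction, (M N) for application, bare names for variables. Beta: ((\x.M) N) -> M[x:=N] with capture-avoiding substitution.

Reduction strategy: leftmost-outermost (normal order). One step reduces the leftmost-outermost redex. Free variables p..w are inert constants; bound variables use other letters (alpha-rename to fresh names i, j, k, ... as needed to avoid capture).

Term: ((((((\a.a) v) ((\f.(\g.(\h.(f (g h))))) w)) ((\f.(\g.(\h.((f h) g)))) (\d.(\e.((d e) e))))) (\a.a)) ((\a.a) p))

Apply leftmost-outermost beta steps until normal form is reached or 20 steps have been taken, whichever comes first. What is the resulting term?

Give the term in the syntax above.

Step 0: ((((((\a.a) v) ((\f.(\g.(\h.(f (g h))))) w)) ((\f.(\g.(\h.((f h) g)))) (\d.(\e.((d e) e))))) (\a.a)) ((\a.a) p))
Step 1: ((((v ((\f.(\g.(\h.(f (g h))))) w)) ((\f.(\g.(\h.((f h) g)))) (\d.(\e.((d e) e))))) (\a.a)) ((\a.a) p))
Step 2: ((((v (\g.(\h.(w (g h))))) ((\f.(\g.(\h.((f h) g)))) (\d.(\e.((d e) e))))) (\a.a)) ((\a.a) p))
Step 3: ((((v (\g.(\h.(w (g h))))) (\g.(\h.(((\d.(\e.((d e) e))) h) g)))) (\a.a)) ((\a.a) p))
Step 4: ((((v (\g.(\h.(w (g h))))) (\g.(\h.((\e.((h e) e)) g)))) (\a.a)) ((\a.a) p))
Step 5: ((((v (\g.(\h.(w (g h))))) (\g.(\h.((h g) g)))) (\a.a)) ((\a.a) p))
Step 6: ((((v (\g.(\h.(w (g h))))) (\g.(\h.((h g) g)))) (\a.a)) p)

Answer: ((((v (\g.(\h.(w (g h))))) (\g.(\h.((h g) g)))) (\a.a)) p)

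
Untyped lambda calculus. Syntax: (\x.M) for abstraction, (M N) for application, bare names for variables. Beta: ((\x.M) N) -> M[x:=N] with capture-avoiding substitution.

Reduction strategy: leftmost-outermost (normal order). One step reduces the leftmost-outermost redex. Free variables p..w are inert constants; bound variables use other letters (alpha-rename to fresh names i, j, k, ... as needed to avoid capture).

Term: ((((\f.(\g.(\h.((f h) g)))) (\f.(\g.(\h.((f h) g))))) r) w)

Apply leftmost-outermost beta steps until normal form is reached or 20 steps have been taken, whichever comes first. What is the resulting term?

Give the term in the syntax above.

Step 0: ((((\f.(\g.(\h.((f h) g)))) (\f.(\g.(\h.((f h) g))))) r) w)
Step 1: (((\g.(\h.(((\f.(\g.(\h.((f h) g)))) h) g))) r) w)
Step 2: ((\h.(((\f.(\g.(\h.((f h) g)))) h) r)) w)
Step 3: (((\f.(\g.(\h.((f h) g)))) w) r)
Step 4: ((\g.(\h.((w h) g))) r)
Step 5: (\h.((w h) r))

Answer: (\h.((w h) r))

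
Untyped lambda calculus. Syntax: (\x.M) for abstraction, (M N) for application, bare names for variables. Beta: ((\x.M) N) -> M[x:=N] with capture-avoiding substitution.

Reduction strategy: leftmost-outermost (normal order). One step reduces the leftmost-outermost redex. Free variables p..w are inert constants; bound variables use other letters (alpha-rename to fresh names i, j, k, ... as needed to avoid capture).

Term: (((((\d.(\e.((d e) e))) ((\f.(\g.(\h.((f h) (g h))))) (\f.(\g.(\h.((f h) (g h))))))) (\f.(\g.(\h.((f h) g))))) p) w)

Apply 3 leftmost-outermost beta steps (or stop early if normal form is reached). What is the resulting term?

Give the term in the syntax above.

Answer: (((((\g.(\h.(((\f.(\g.(\h.((f h) (g h))))) h) (g h)))) (\f.(\g.(\h.((f h) g))))) (\f.(\g.(\h.((f h) g))))) p) w)

Derivation:
Step 0: (((((\d.(\e.((d e) e))) ((\f.(\g.(\h.((f h) (g h))))) (\f.(\g.(\h.((f h) (g h))))))) (\f.(\g.(\h.((f h) g))))) p) w)
Step 1: ((((\e.((((\f.(\g.(\h.((f h) (g h))))) (\f.(\g.(\h.((f h) (g h)))))) e) e)) (\f.(\g.(\h.((f h) g))))) p) w)
Step 2: ((((((\f.(\g.(\h.((f h) (g h))))) (\f.(\g.(\h.((f h) (g h)))))) (\f.(\g.(\h.((f h) g))))) (\f.(\g.(\h.((f h) g))))) p) w)
Step 3: (((((\g.(\h.(((\f.(\g.(\h.((f h) (g h))))) h) (g h)))) (\f.(\g.(\h.((f h) g))))) (\f.(\g.(\h.((f h) g))))) p) w)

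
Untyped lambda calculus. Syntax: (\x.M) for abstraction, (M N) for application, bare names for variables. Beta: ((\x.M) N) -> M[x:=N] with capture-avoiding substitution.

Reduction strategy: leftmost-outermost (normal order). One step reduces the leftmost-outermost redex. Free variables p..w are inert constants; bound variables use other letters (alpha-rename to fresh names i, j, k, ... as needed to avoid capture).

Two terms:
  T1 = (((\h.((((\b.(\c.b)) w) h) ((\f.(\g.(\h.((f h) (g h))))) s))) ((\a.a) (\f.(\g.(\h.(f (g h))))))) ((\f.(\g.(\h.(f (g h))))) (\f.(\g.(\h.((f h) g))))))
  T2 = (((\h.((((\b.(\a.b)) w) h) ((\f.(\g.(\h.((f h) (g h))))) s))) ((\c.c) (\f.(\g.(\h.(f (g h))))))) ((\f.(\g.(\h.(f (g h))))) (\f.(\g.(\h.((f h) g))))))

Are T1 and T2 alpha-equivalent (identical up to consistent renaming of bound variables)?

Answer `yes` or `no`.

Answer: yes

Derivation:
Term 1: (((\h.((((\b.(\c.b)) w) h) ((\f.(\g.(\h.((f h) (g h))))) s))) ((\a.a) (\f.(\g.(\h.(f (g h))))))) ((\f.(\g.(\h.(f (g h))))) (\f.(\g.(\h.((f h) g))))))
Term 2: (((\h.((((\b.(\a.b)) w) h) ((\f.(\g.(\h.((f h) (g h))))) s))) ((\c.c) (\f.(\g.(\h.(f (g h))))))) ((\f.(\g.(\h.(f (g h))))) (\f.(\g.(\h.((f h) g))))))
Alpha-equivalence: compare structure up to binder renaming.
Result: True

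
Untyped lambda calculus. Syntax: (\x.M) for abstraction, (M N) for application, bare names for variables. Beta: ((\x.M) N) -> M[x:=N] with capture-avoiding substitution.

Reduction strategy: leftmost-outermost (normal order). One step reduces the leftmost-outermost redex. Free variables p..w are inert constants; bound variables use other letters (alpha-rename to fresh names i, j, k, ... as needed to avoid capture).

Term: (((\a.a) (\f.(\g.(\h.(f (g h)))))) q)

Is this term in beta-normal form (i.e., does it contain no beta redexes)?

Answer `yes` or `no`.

Answer: no

Derivation:
Term: (((\a.a) (\f.(\g.(\h.(f (g h)))))) q)
Found 1 beta redex(es).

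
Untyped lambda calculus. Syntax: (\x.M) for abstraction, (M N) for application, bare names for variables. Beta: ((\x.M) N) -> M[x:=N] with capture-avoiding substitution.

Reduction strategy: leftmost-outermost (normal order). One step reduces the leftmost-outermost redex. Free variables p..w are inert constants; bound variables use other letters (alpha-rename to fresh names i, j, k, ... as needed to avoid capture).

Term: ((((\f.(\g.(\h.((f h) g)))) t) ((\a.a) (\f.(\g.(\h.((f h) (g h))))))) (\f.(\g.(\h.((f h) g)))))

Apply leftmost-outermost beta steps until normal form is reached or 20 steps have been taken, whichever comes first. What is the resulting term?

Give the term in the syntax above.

Step 0: ((((\f.(\g.(\h.((f h) g)))) t) ((\a.a) (\f.(\g.(\h.((f h) (g h))))))) (\f.(\g.(\h.((f h) g)))))
Step 1: (((\g.(\h.((t h) g))) ((\a.a) (\f.(\g.(\h.((f h) (g h))))))) (\f.(\g.(\h.((f h) g)))))
Step 2: ((\h.((t h) ((\a.a) (\f.(\g.(\h.((f h) (g h)))))))) (\f.(\g.(\h.((f h) g)))))
Step 3: ((t (\f.(\g.(\h.((f h) g))))) ((\a.a) (\f.(\g.(\h.((f h) (g h)))))))
Step 4: ((t (\f.(\g.(\h.((f h) g))))) (\f.(\g.(\h.((f h) (g h))))))

Answer: ((t (\f.(\g.(\h.((f h) g))))) (\f.(\g.(\h.((f h) (g h))))))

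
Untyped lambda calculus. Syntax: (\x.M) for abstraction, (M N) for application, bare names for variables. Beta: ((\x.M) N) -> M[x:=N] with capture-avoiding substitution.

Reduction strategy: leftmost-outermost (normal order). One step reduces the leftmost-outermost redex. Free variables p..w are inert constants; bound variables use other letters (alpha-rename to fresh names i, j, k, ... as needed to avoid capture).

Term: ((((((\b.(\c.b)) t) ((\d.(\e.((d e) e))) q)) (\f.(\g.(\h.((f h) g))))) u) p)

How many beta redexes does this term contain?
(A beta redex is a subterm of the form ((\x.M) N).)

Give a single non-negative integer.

Answer: 2

Derivation:
Term: ((((((\b.(\c.b)) t) ((\d.(\e.((d e) e))) q)) (\f.(\g.(\h.((f h) g))))) u) p)
  Redex: ((\b.(\c.b)) t)
  Redex: ((\d.(\e.((d e) e))) q)
Total redexes: 2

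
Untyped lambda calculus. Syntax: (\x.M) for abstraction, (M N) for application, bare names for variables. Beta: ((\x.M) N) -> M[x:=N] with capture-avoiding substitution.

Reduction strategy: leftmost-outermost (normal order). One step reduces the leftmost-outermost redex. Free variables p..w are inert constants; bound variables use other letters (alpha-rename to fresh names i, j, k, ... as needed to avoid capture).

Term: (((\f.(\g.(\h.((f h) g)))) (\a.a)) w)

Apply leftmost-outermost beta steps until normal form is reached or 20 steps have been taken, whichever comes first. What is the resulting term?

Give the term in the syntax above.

Step 0: (((\f.(\g.(\h.((f h) g)))) (\a.a)) w)
Step 1: ((\g.(\h.(((\a.a) h) g))) w)
Step 2: (\h.(((\a.a) h) w))
Step 3: (\h.(h w))

Answer: (\h.(h w))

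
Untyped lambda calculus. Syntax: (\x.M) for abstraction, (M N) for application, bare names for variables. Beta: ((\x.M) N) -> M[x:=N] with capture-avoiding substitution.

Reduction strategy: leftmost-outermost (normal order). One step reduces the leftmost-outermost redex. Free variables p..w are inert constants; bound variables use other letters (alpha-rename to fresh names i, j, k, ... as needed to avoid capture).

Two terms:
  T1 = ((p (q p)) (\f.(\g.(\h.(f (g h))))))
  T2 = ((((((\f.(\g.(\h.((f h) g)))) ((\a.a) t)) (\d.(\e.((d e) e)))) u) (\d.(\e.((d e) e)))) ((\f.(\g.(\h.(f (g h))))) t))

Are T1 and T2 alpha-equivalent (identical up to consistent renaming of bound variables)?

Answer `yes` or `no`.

Answer: no

Derivation:
Term 1: ((p (q p)) (\f.(\g.(\h.(f (g h))))))
Term 2: ((((((\f.(\g.(\h.((f h) g)))) ((\a.a) t)) (\d.(\e.((d e) e)))) u) (\d.(\e.((d e) e)))) ((\f.(\g.(\h.(f (g h))))) t))
Alpha-equivalence: compare structure up to binder renaming.
Result: False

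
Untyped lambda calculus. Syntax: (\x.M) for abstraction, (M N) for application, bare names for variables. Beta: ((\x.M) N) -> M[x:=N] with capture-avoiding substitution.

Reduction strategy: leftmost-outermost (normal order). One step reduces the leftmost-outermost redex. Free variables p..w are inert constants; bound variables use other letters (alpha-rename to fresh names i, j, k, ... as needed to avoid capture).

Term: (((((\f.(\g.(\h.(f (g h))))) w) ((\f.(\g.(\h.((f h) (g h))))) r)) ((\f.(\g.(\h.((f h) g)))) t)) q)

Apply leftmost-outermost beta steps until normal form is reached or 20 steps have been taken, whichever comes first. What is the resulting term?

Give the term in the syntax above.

Step 0: (((((\f.(\g.(\h.(f (g h))))) w) ((\f.(\g.(\h.((f h) (g h))))) r)) ((\f.(\g.(\h.((f h) g)))) t)) q)
Step 1: ((((\g.(\h.(w (g h)))) ((\f.(\g.(\h.((f h) (g h))))) r)) ((\f.(\g.(\h.((f h) g)))) t)) q)
Step 2: (((\h.(w (((\f.(\g.(\h.((f h) (g h))))) r) h))) ((\f.(\g.(\h.((f h) g)))) t)) q)
Step 3: ((w (((\f.(\g.(\h.((f h) (g h))))) r) ((\f.(\g.(\h.((f h) g)))) t))) q)
Step 4: ((w ((\g.(\h.((r h) (g h)))) ((\f.(\g.(\h.((f h) g)))) t))) q)
Step 5: ((w (\h.((r h) (((\f.(\g.(\h.((f h) g)))) t) h)))) q)
Step 6: ((w (\h.((r h) ((\g.(\h.((t h) g))) h)))) q)
Step 7: ((w (\h.((r h) (\i.((t i) h))))) q)

Answer: ((w (\h.((r h) (\i.((t i) h))))) q)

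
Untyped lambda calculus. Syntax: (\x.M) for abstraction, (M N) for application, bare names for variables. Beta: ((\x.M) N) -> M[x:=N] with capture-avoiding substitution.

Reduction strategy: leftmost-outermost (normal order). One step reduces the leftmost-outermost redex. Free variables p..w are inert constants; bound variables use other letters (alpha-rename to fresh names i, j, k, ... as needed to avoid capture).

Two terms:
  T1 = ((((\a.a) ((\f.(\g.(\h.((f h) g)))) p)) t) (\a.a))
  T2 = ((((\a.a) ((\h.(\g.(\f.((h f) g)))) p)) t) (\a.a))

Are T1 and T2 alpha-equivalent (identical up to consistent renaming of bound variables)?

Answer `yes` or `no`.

Answer: yes

Derivation:
Term 1: ((((\a.a) ((\f.(\g.(\h.((f h) g)))) p)) t) (\a.a))
Term 2: ((((\a.a) ((\h.(\g.(\f.((h f) g)))) p)) t) (\a.a))
Alpha-equivalence: compare structure up to binder renaming.
Result: True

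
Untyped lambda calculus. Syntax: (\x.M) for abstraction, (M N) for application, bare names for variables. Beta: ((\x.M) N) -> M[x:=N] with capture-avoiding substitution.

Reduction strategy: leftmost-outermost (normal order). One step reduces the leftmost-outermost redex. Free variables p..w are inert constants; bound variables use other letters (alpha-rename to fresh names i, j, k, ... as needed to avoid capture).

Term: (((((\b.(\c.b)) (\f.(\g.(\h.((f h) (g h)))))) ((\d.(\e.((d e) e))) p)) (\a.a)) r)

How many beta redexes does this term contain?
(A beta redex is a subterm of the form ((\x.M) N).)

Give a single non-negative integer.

Term: (((((\b.(\c.b)) (\f.(\g.(\h.((f h) (g h)))))) ((\d.(\e.((d e) e))) p)) (\a.a)) r)
  Redex: ((\b.(\c.b)) (\f.(\g.(\h.((f h) (g h))))))
  Redex: ((\d.(\e.((d e) e))) p)
Total redexes: 2

Answer: 2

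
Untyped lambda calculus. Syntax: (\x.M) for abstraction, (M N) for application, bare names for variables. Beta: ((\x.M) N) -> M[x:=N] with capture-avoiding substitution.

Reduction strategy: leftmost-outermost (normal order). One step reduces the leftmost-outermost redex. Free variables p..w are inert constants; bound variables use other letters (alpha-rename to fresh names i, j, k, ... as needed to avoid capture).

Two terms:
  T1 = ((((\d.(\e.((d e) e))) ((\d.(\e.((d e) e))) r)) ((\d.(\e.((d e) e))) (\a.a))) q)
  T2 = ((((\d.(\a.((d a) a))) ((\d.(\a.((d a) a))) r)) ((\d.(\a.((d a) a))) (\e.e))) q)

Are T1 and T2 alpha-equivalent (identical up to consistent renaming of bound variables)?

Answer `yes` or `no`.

Answer: yes

Derivation:
Term 1: ((((\d.(\e.((d e) e))) ((\d.(\e.((d e) e))) r)) ((\d.(\e.((d e) e))) (\a.a))) q)
Term 2: ((((\d.(\a.((d a) a))) ((\d.(\a.((d a) a))) r)) ((\d.(\a.((d a) a))) (\e.e))) q)
Alpha-equivalence: compare structure up to binder renaming.
Result: True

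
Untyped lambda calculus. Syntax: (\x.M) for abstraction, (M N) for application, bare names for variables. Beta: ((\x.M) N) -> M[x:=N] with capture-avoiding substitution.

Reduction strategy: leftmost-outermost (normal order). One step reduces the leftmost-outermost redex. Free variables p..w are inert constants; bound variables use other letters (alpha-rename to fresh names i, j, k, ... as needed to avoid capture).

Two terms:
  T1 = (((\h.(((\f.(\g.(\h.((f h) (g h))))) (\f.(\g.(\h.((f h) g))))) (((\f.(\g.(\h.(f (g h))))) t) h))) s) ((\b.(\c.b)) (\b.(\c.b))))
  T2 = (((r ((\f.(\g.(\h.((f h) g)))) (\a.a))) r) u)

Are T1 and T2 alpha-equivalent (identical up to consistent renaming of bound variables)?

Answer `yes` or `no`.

Answer: no

Derivation:
Term 1: (((\h.(((\f.(\g.(\h.((f h) (g h))))) (\f.(\g.(\h.((f h) g))))) (((\f.(\g.(\h.(f (g h))))) t) h))) s) ((\b.(\c.b)) (\b.(\c.b))))
Term 2: (((r ((\f.(\g.(\h.((f h) g)))) (\a.a))) r) u)
Alpha-equivalence: compare structure up to binder renaming.
Result: False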